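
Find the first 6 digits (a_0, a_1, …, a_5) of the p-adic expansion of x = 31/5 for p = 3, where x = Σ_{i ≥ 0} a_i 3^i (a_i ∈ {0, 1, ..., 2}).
(a_0, …, a_5) = (2, 2, 1, 2, 1, 0)

v_3(31/5) = 0 (numerator and denominator both coprime to 3), so x ∈ ℤ_3^×. Compute digits iteratively via a_i = x_i mod 3, x_{i+1} = (x_i − a_i)/3, with x_0 = x:
  x_0 = 31/5;  a_0 = 2;  x_1 = (x_0 − 2)/3 = 7/5
  x_1 = 7/5;  a_1 = 2;  x_2 = (x_1 − 2)/3 = -1/5
  x_2 = -1/5;  a_2 = 1;  x_3 = (x_2 − 1)/3 = -2/5
  x_3 = -2/5;  a_3 = 2;  x_4 = (x_3 − 2)/3 = -4/5
  x_4 = -4/5;  a_4 = 1;  x_5 = (x_4 − 1)/3 = -3/5
  x_5 = -3/5;  a_5 = 0;  x_6 = (x_5 − 0)/3 = -1/5
Digits: (2, 2, 1, 2, 1, 0).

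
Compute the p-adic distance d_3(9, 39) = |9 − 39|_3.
d_3(9, 39) = 1/3

Step 1 — x − y = 9 − 39 = -30. Step 2 — v_3(-30) = 1 (factor: -30 = −(3^1 · 10); the sign does not affect v_p). Step 3 — |x − y|_3 = 3^{-1} = 1/3.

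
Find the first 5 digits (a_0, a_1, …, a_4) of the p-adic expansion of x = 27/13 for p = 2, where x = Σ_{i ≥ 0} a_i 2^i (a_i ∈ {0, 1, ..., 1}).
(a_0, …, a_4) = (1, 1, 1, 0, 0)

v_2(27/13) = 0 (numerator and denominator both coprime to 2), so x ∈ ℤ_2^×. Compute digits iteratively via a_i = x_i mod 2, x_{i+1} = (x_i − a_i)/2, with x_0 = x:
  x_0 = 27/13;  a_0 = 1;  x_1 = (x_0 − 1)/2 = 7/13
  x_1 = 7/13;  a_1 = 1;  x_2 = (x_1 − 1)/2 = -3/13
  x_2 = -3/13;  a_2 = 1;  x_3 = (x_2 − 1)/2 = -8/13
  x_3 = -8/13;  a_3 = 0;  x_4 = (x_3 − 0)/2 = -4/13
  x_4 = -4/13;  a_4 = 0;  x_5 = (x_4 − 0)/2 = -2/13
Digits: (1, 1, 1, 0, 0).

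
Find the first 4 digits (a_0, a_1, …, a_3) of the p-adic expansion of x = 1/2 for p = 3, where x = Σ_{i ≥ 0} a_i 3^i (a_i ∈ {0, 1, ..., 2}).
(a_0, …, a_3) = (2, 1, 1, 1)

v_3(1/2) = 0 (numerator and denominator both coprime to 3), so x ∈ ℤ_3^×. Compute digits iteratively via a_i = x_i mod 3, x_{i+1} = (x_i − a_i)/3, with x_0 = x:
  x_0 = 1/2;  a_0 = 2;  x_1 = (x_0 − 2)/3 = -1/2
  x_1 = -1/2;  a_1 = 1;  x_2 = (x_1 − 1)/3 = -1/2
  x_2 = -1/2;  a_2 = 1;  x_3 = (x_2 − 1)/3 = -1/2
  x_3 = -1/2;  a_3 = 1;  x_4 = (x_3 − 1)/3 = -1/2
Digits: (2, 1, 1, 1).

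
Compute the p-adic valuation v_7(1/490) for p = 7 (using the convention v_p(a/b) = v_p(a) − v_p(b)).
v_7(1/490) = -2

Factor powers of 7 from the numerator and denominator of the reduced fraction: 1 = 7^0 · 1 and 490 = 7^2 · 10. Apply v_p(a/b) = v_p(a) − v_p(b): v_7(1/490) = 0 − 2 = -2.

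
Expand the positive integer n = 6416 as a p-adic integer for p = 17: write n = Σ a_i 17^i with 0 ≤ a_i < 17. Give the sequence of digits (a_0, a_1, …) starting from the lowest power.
(a_0, a_1, …) = (7, 3, 5, 1)

Repeated division by 17 gives the digits low-to-high: 6416 = 7 + 3·17^1 + 5·17^2 + 1·17^3. Digit sequence: (7, 3, 5, 1).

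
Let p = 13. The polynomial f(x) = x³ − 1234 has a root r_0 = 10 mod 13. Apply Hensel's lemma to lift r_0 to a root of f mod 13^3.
r_2 = 1258 (mod 2197)

Hensel: r_{i+1} = r_i − f(r_i)/f′(r_i) mod 13^{i+2}, where f′(x) = 3x². Iterate:
  r_0 = 10 (mod 13)
  r_1 = 75 (mod 169)
  r_2 = 1258 (mod 2197)
Final: r = 1258 with f(r) ≡ 0 mod 13^3.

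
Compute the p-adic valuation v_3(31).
v_3(31) = 0

v_3(n) is the largest exponent k such that 3^k divides n. Factor out: 31 = 3^0 · 31. (Sign doesn't affect v_p.) So v_3(31) = 0.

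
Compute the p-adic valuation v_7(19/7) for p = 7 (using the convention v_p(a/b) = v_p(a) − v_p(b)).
v_7(19/7) = -1

Factor powers of 7 from the numerator and denominator of the reduced fraction: 19 = 7^0 · 19 and 7 = 7^1 · 1. Apply v_p(a/b) = v_p(a) − v_p(b): v_7(19/7) = 0 − 1 = -1.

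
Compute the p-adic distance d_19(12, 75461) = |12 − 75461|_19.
d_19(12, 75461) = 1/6859

Step 1 — x − y = 12 − 75461 = -75449. Step 2 — v_19(-75449) = 3 (factor: -75449 = −(19^3 · 11); the sign does not affect v_p). Step 3 — |x − y|_19 = 19^{-3} = 1/6859.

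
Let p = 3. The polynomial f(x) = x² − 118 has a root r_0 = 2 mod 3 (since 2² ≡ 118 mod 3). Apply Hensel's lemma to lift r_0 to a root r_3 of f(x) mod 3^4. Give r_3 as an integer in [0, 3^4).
r_3 = 62 (mod 81)

Hensel's recurrence: r_{i+1} = r_i − f(r_i)·(f′(r_i))^{-1} mod 3^{i+2}, with f′(x) = 2x. Iterate:
  r_0 = 2 (mod 3)
  r_1 = 8 (mod 9)
  r_2 = 8 (mod 27)
  r_3 = 62 (mod 81)
Final: r_3 = 62, and one checks f(r_3) ≡ 0 mod 3^4.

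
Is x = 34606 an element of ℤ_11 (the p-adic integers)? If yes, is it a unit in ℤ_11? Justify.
x ∈ ℤ_11 but not a unit; v_11(x) = 3 > 0

ℤ_11 = {x ∈ ℚ_11 : v_11(x) ≥ 0} and ℤ_11^× = {x ∈ ℤ_11 : v_11(x) = 0}. Here v_11(34606) = v_11(num) − v_11(den) = 3; compare against these criteria.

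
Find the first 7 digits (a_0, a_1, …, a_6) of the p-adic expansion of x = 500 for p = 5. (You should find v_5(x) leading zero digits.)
(a_0, …, a_6) = (0, 0, 0, 4, 0, 0, 0)

v_5(500) = 3, so a_0 = ... = a_2 = 0. Factor out: x = 5^3 · u with u = 4 a unit in ℤ_5. Expand u iteratively via a_{v+i} = u_i mod 5, u_{i+1} = (u_i − a_{v+i})/5:
  u_0 = 4;  a_3 = 4;  u_1 = (u_0 − 4)/5 = 0
  u_1 = 0;  a_4 = 0;  u_2 = (u_1 − 0)/5 = 0
  u_2 = 0;  a_5 = 0;  u_3 = (u_2 − 0)/5 = 0
  u_3 = 0;  a_6 = 0;  u_4 = (u_3 − 0)/5 = 0
Digits: (0, 0, 0, 4, 0, 0, 0).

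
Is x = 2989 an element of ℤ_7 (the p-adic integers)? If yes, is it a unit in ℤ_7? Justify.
x ∈ ℤ_7 but not a unit; v_7(x) = 2 > 0

ℤ_7 = {x ∈ ℚ_7 : v_7(x) ≥ 0} and ℤ_7^× = {x ∈ ℤ_7 : v_7(x) = 0}. Here v_7(2989) = v_7(num) − v_7(den) = 2; compare against these criteria.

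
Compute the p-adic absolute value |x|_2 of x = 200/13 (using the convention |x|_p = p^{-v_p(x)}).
|200/13|_2 = 1/8

Step 1 — compute v_2(x) by factoring powers of 2 out of the numerator and denominator: v_2(200/13) = 3. Step 2 — apply |x|_p = p^{-v_p(x)} = 2^{-3} = 1/8.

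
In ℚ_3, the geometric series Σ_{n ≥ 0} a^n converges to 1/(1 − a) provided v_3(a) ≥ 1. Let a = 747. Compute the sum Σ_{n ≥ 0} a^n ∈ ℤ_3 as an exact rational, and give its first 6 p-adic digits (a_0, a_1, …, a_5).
Σ a^n = 1/(1 − a) = -1/746;  first 6 digits = (1, 0, 2, 0, 1, 1)

v_3(a) = 2 ≥ 1, so the series converges in ℤ_3 to 1/(1 − a) = 1/(1 − 747) = -1/746. Expand this rational in ℤ_3: compute digits iteratively via d_i = x_i mod 3, x_{i+1} = (x_i − d_i)/3. The first 6 digits are (1, 0, 2, 0, 1, 1).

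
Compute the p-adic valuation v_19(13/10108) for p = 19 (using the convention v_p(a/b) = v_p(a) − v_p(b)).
v_19(13/10108) = -2

Factor powers of 19 from the numerator and denominator of the reduced fraction: 13 = 19^0 · 13 and 10108 = 19^2 · 28. Apply v_p(a/b) = v_p(a) − v_p(b): v_19(13/10108) = 0 − 2 = -2.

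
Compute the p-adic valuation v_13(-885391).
v_13(-885391) = 4

v_13(n) is the largest exponent k such that 13^k divides n. Factor out: -885391 = -13^4 · 31. (Sign doesn't affect v_p.) So v_13(-885391) = 4.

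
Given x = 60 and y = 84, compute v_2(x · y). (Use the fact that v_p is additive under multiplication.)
v_2(5040) = 4

v_p(x) = 2 (factor: 60 = 2^2 · 15); v_p(y) = 2 (factor: 84 = 2^2 · 21). Additivity: v_p(xy) = v_p(x) + v_p(y) = 2 + 2 = 4. (Direct check: xy = 5040 = 2^4 · (315).)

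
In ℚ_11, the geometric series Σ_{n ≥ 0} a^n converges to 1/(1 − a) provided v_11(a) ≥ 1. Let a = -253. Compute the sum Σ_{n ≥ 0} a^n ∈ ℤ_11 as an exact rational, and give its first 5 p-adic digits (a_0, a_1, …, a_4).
Σ a^n = 1/(1 − a) = 1/254;  first 5 digits = (1, 10, 9, 2, 10)

v_11(a) = 1 ≥ 1, so the series converges in ℤ_11 to 1/(1 − a) = 1/(1 − (-253)) = 1/254. Expand this rational in ℤ_11: compute digits iteratively via d_i = x_i mod 11, x_{i+1} = (x_i − d_i)/11. The first 5 digits are (1, 10, 9, 2, 10).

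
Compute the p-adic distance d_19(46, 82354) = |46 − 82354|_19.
d_19(46, 82354) = 1/6859

Step 1 — x − y = 46 − 82354 = -82308. Step 2 — v_19(-82308) = 3 (factor: -82308 = −(19^3 · 12); the sign does not affect v_p). Step 3 — |x − y|_19 = 19^{-3} = 1/6859.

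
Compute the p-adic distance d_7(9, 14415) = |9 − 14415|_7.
d_7(9, 14415) = 1/2401

Step 1 — x − y = 9 − 14415 = -14406. Step 2 — v_7(-14406) = 4 (factor: -14406 = −(7^4 · 6); the sign does not affect v_p). Step 3 — |x − y|_7 = 7^{-4} = 1/2401.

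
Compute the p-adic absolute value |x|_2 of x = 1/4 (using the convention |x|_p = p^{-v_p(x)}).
|1/4|_2 = 4

Step 1 — compute v_2(x) by factoring powers of 2 out of the numerator and denominator: v_2(1/4) = -2. Step 2 — apply |x|_p = p^{-v_p(x)} = 2^{2} = 4.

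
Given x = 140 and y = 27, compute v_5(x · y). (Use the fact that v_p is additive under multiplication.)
v_5(3780) = 1

v_p(x) = 1 (factor: 140 = 5^1 · 28); v_p(y) = 0 (factor: 27 = 5^0 · 27). Additivity: v_p(xy) = v_p(x) + v_p(y) = 1 + 0 = 1. (Direct check: xy = 3780 = 5^1 · (756).)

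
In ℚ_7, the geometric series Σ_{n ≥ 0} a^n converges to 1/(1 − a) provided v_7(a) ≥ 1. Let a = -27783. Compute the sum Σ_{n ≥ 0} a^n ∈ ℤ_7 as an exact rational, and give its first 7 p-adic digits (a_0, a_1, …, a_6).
Σ a^n = 1/(1 − a) = 1/27784;  first 7 digits = (1, 0, 0, 3, 2, 5, 1)

v_7(a) = 3 ≥ 1, so the series converges in ℤ_7 to 1/(1 − a) = 1/(1 − (-27783)) = 1/27784. Expand this rational in ℤ_7: compute digits iteratively via d_i = x_i mod 7, x_{i+1} = (x_i − d_i)/7. The first 7 digits are (1, 0, 0, 3, 2, 5, 1).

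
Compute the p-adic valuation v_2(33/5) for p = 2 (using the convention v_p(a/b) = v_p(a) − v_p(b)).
v_2(33/5) = 0

Factor powers of 2 from the numerator and denominator of the reduced fraction: 33 = 2^0 · 33 and 5 = 2^0 · 5. Apply v_p(a/b) = v_p(a) − v_p(b): v_2(33/5) = 0 − 0 = 0.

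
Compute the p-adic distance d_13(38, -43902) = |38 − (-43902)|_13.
d_13(38, -43902) = 1/2197

Step 1 — x − y = 38 − (-43902) = 43940. Step 2 — v_13(43940) = 3 (factor: 43940 = (13^3 · 20); the sign does not affect v_p). Step 3 — |x − y|_13 = 13^{-3} = 1/2197.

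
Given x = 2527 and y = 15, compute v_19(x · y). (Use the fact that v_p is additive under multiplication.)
v_19(37905) = 2

v_p(x) = 2 (factor: 2527 = 19^2 · 7); v_p(y) = 0 (factor: 15 = 19^0 · 15). Additivity: v_p(xy) = v_p(x) + v_p(y) = 2 + 0 = 2. (Direct check: xy = 37905 = 19^2 · (105).)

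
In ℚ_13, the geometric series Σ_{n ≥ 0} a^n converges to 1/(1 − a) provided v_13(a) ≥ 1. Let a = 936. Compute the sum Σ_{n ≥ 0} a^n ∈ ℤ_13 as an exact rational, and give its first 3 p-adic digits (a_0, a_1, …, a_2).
Σ a^n = 1/(1 − a) = -1/935;  first 3 digits = (1, 7, 2)

v_13(a) = 1 ≥ 1, so the series converges in ℤ_13 to 1/(1 − a) = 1/(1 − 936) = -1/935. Expand this rational in ℤ_13: compute digits iteratively via d_i = x_i mod 13, x_{i+1} = (x_i − d_i)/13. The first 3 digits are (1, 7, 2).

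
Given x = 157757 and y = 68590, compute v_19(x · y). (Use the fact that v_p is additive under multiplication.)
v_19(10820552630) = 6

v_p(x) = 3 (factor: 157757 = 19^3 · 23); v_p(y) = 3 (factor: 68590 = 19^3 · 10). Additivity: v_p(xy) = v_p(x) + v_p(y) = 3 + 3 = 6. (Direct check: xy = 10820552630 = 19^6 · (230).)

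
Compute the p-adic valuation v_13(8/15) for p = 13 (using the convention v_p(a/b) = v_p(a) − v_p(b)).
v_13(8/15) = 0

Factor powers of 13 from the numerator and denominator of the reduced fraction: 8 = 13^0 · 8 and 15 = 13^0 · 15. Apply v_p(a/b) = v_p(a) − v_p(b): v_13(8/15) = 0 − 0 = 0.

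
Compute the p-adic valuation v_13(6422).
v_13(6422) = 2

v_13(n) is the largest exponent k such that 13^k divides n. Factor out: 6422 = 13^2 · 38. (Sign doesn't affect v_p.) So v_13(6422) = 2.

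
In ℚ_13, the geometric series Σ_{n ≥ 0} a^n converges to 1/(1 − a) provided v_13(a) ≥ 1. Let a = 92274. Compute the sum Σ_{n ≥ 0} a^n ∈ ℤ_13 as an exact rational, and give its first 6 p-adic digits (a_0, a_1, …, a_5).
Σ a^n = 1/(1 − a) = -1/92273;  first 6 digits = (1, 0, 0, 3, 3, 0)

v_13(a) = 3 ≥ 1, so the series converges in ℤ_13 to 1/(1 − a) = 1/(1 − 92274) = -1/92273. Expand this rational in ℤ_13: compute digits iteratively via d_i = x_i mod 13, x_{i+1} = (x_i − d_i)/13. The first 6 digits are (1, 0, 0, 3, 3, 0).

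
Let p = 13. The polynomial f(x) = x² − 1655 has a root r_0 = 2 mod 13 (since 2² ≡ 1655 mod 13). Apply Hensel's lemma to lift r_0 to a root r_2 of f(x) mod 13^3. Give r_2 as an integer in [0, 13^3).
r_2 = 288 (mod 2197)

Hensel's recurrence: r_{i+1} = r_i − f(r_i)·(f′(r_i))^{-1} mod 13^{i+2}, with f′(x) = 2x. Iterate:
  r_0 = 2 (mod 13)
  r_1 = 119 (mod 169)
  r_2 = 288 (mod 2197)
Final: r_2 = 288, and one checks f(r_2) ≡ 0 mod 13^3.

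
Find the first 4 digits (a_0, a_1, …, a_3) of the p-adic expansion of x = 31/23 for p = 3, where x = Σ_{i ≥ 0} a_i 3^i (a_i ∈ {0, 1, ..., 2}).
(a_0, …, a_3) = (2, 2, 2, 0)

v_3(31/23) = 0 (numerator and denominator both coprime to 3), so x ∈ ℤ_3^×. Compute digits iteratively via a_i = x_i mod 3, x_{i+1} = (x_i − a_i)/3, with x_0 = x:
  x_0 = 31/23;  a_0 = 2;  x_1 = (x_0 − 2)/3 = -5/23
  x_1 = -5/23;  a_1 = 2;  x_2 = (x_1 − 2)/3 = -17/23
  x_2 = -17/23;  a_2 = 2;  x_3 = (x_2 − 2)/3 = -21/23
  x_3 = -21/23;  a_3 = 0;  x_4 = (x_3 − 0)/3 = -7/23
Digits: (2, 2, 2, 0).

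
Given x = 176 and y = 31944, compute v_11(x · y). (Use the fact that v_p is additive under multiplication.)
v_11(5622144) = 4

v_p(x) = 1 (factor: 176 = 11^1 · 16); v_p(y) = 3 (factor: 31944 = 11^3 · 24). Additivity: v_p(xy) = v_p(x) + v_p(y) = 1 + 3 = 4. (Direct check: xy = 5622144 = 11^4 · (384).)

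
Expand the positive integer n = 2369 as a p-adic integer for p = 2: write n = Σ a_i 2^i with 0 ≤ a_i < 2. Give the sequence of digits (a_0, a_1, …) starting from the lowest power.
(a_0, a_1, …) = (1, 0, 0, 0, 0, 0, 1, 0, 1, 0, 0, 1)

Repeated division by 2 gives the digits low-to-high: 2369 = 1 + 1·2^6 + 1·2^8 + 1·2^11. Digit sequence: (1, 0, 0, 0, 0, 0, 1, 0, 1, 0, 0, 1).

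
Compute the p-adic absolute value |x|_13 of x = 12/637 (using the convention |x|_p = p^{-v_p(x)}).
|12/637|_13 = 13

Step 1 — compute v_13(x) by factoring powers of 13 out of the numerator and denominator: v_13(12/637) = -1. Step 2 — apply |x|_p = p^{-v_p(x)} = 13^{1} = 13.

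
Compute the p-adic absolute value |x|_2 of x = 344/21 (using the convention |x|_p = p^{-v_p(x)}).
|344/21|_2 = 1/8

Step 1 — compute v_2(x) by factoring powers of 2 out of the numerator and denominator: v_2(344/21) = 3. Step 2 — apply |x|_p = p^{-v_p(x)} = 2^{-3} = 1/8.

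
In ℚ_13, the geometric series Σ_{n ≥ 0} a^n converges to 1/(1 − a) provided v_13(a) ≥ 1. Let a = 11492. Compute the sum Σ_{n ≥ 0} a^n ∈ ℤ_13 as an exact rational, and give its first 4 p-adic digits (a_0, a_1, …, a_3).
Σ a^n = 1/(1 − a) = -1/11491;  first 4 digits = (1, 0, 3, 5)

v_13(a) = 2 ≥ 1, so the series converges in ℤ_13 to 1/(1 − a) = 1/(1 − 11492) = -1/11491. Expand this rational in ℤ_13: compute digits iteratively via d_i = x_i mod 13, x_{i+1} = (x_i − d_i)/13. The first 4 digits are (1, 0, 3, 5).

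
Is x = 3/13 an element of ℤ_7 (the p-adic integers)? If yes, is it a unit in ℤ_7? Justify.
x ∈ ℤ_7^× (unit); v_7(x) = 0

ℤ_7 = {x ∈ ℚ_7 : v_7(x) ≥ 0} and ℤ_7^× = {x ∈ ℤ_7 : v_7(x) = 0}. Here v_7(3/13) = v_7(num) − v_7(den) = 0; compare against these criteria.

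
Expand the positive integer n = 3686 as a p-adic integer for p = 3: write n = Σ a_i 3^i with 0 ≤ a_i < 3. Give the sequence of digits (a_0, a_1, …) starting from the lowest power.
(a_0, a_1, …) = (2, 1, 1, 1, 0, 0, 2, 1)

Repeated division by 3 gives the digits low-to-high: 3686 = 2 + 1·3^1 + 1·3^2 + 1·3^3 + 2·3^6 + 1·3^7. Digit sequence: (2, 1, 1, 1, 0, 0, 2, 1).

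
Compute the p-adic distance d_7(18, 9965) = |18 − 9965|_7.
d_7(18, 9965) = 1/343

Step 1 — x − y = 18 − 9965 = -9947. Step 2 — v_7(-9947) = 3 (factor: -9947 = −(7^3 · 29); the sign does not affect v_p). Step 3 — |x − y|_7 = 7^{-3} = 1/343.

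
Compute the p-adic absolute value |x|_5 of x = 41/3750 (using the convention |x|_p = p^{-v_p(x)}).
|41/3750|_5 = 625

Step 1 — compute v_5(x) by factoring powers of 5 out of the numerator and denominator: v_5(41/3750) = -4. Step 2 — apply |x|_p = p^{-v_p(x)} = 5^{4} = 625.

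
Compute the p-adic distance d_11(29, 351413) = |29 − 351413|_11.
d_11(29, 351413) = 1/14641

Step 1 — x − y = 29 − 351413 = -351384. Step 2 — v_11(-351384) = 4 (factor: -351384 = −(11^4 · 24); the sign does not affect v_p). Step 3 — |x − y|_11 = 11^{-4} = 1/14641.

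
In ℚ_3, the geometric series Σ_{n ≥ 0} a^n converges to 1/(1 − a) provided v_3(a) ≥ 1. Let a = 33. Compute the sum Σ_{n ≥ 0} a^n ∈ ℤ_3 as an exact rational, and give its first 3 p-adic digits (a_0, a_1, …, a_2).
Σ a^n = 1/(1 − a) = -1/32;  first 3 digits = (1, 2, 1)

v_3(a) = 1 ≥ 1, so the series converges in ℤ_3 to 1/(1 − a) = 1/(1 − 33) = -1/32. Expand this rational in ℤ_3: compute digits iteratively via d_i = x_i mod 3, x_{i+1} = (x_i − d_i)/3. The first 3 digits are (1, 2, 1).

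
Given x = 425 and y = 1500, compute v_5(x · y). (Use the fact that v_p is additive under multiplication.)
v_5(637500) = 5

v_p(x) = 2 (factor: 425 = 5^2 · 17); v_p(y) = 3 (factor: 1500 = 5^3 · 12). Additivity: v_p(xy) = v_p(x) + v_p(y) = 2 + 3 = 5. (Direct check: xy = 637500 = 5^5 · (204).)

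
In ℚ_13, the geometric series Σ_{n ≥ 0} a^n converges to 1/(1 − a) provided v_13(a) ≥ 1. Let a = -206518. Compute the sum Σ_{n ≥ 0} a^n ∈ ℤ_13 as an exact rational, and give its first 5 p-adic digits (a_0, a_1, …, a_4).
Σ a^n = 1/(1 − a) = 1/206519;  first 5 digits = (1, 0, 0, 10, 5)

v_13(a) = 3 ≥ 1, so the series converges in ℤ_13 to 1/(1 − a) = 1/(1 − (-206518)) = 1/206519. Expand this rational in ℤ_13: compute digits iteratively via d_i = x_i mod 13, x_{i+1} = (x_i − d_i)/13. The first 5 digits are (1, 0, 0, 10, 5).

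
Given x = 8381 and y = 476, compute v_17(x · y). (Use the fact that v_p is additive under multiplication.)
v_17(3989356) = 3

v_p(x) = 2 (factor: 8381 = 17^2 · 29); v_p(y) = 1 (factor: 476 = 17^1 · 28). Additivity: v_p(xy) = v_p(x) + v_p(y) = 2 + 1 = 3. (Direct check: xy = 3989356 = 17^3 · (812).)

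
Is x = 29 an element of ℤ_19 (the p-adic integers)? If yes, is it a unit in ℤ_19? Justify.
x ∈ ℤ_19^× (unit); v_19(x) = 0

ℤ_19 = {x ∈ ℚ_19 : v_19(x) ≥ 0} and ℤ_19^× = {x ∈ ℤ_19 : v_19(x) = 0}. Here v_19(29) = v_19(num) − v_19(den) = 0; compare against these criteria.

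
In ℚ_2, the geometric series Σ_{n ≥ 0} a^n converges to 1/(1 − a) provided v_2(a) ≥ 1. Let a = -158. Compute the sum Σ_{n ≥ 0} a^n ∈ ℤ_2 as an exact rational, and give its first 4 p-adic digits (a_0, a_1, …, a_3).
Σ a^n = 1/(1 − a) = 1/159;  first 4 digits = (1, 1, 1, 1)

v_2(a) = 1 ≥ 1, so the series converges in ℤ_2 to 1/(1 − a) = 1/(1 − (-158)) = 1/159. Expand this rational in ℤ_2: compute digits iteratively via d_i = x_i mod 2, x_{i+1} = (x_i − d_i)/2. The first 4 digits are (1, 1, 1, 1).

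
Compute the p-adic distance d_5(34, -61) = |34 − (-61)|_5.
d_5(34, -61) = 1/5

Step 1 — x − y = 34 − (-61) = 95. Step 2 — v_5(95) = 1 (factor: 95 = (5^1 · 19); the sign does not affect v_p). Step 3 — |x − y|_5 = 5^{-1} = 1/5.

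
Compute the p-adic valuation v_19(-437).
v_19(-437) = 1

v_19(n) is the largest exponent k such that 19^k divides n. Factor out: -437 = -19^1 · 23. (Sign doesn't affect v_p.) So v_19(-437) = 1.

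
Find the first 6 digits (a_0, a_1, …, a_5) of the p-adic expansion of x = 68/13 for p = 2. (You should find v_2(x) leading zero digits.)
(a_0, …, a_5) = (0, 0, 1, 0, 1, 0)

v_2(68/13) = 2, so a_0 = ... = a_1 = 0. Factor out: x = 2^2 · u with u = 17/13 a unit in ℤ_2. Expand u iteratively via a_{v+i} = u_i mod 2, u_{i+1} = (u_i − a_{v+i})/2:
  u_0 = 17/13;  a_2 = 1;  u_1 = (u_0 − 1)/2 = 2/13
  u_1 = 2/13;  a_3 = 0;  u_2 = (u_1 − 0)/2 = 1/13
  u_2 = 1/13;  a_4 = 1;  u_3 = (u_2 − 1)/2 = -6/13
  u_3 = -6/13;  a_5 = 0;  u_4 = (u_3 − 0)/2 = -3/13
Digits: (0, 0, 1, 0, 1, 0).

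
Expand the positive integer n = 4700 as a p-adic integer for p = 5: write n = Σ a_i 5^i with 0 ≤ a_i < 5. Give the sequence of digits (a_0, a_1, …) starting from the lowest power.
(a_0, a_1, …) = (0, 0, 3, 2, 2, 1)

Repeated division by 5 gives the digits low-to-high: 4700 = 3·5^2 + 2·5^3 + 2·5^4 + 1·5^5. Digit sequence: (0, 0, 3, 2, 2, 1).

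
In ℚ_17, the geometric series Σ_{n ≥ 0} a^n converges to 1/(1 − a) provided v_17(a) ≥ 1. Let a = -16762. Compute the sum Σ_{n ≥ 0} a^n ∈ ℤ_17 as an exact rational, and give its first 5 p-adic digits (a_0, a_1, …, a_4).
Σ a^n = 1/(1 − a) = 1/16763;  first 5 digits = (1, 0, 10, 13, 14)

v_17(a) = 2 ≥ 1, so the series converges in ℤ_17 to 1/(1 − a) = 1/(1 − (-16762)) = 1/16763. Expand this rational in ℤ_17: compute digits iteratively via d_i = x_i mod 17, x_{i+1} = (x_i − d_i)/17. The first 5 digits are (1, 0, 10, 13, 14).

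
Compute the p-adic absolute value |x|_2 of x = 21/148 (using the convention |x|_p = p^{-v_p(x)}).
|21/148|_2 = 4

Step 1 — compute v_2(x) by factoring powers of 2 out of the numerator and denominator: v_2(21/148) = -2. Step 2 — apply |x|_p = p^{-v_p(x)} = 2^{2} = 4.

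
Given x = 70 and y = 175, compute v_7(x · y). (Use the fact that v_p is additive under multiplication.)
v_7(12250) = 2

v_p(x) = 1 (factor: 70 = 7^1 · 10); v_p(y) = 1 (factor: 175 = 7^1 · 25). Additivity: v_p(xy) = v_p(x) + v_p(y) = 1 + 1 = 2. (Direct check: xy = 12250 = 7^2 · (250).)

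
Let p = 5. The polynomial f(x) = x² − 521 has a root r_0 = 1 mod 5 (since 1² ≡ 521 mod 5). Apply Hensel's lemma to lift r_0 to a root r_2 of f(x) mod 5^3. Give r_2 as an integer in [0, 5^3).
r_2 = 86 (mod 125)

Hensel's recurrence: r_{i+1} = r_i − f(r_i)·(f′(r_i))^{-1} mod 5^{i+2}, with f′(x) = 2x. Iterate:
  r_0 = 1 (mod 5)
  r_1 = 11 (mod 25)
  r_2 = 86 (mod 125)
Final: r_2 = 86, and one checks f(r_2) ≡ 0 mod 5^3.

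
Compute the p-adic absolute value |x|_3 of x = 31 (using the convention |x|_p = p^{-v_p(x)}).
|31|_3 = 1

Step 1 — compute v_3(x) by factoring powers of 3 out of the numerator and denominator: v_3(31) = 0. Step 2 — apply |x|_p = p^{-v_p(x)} = 3^{0} = 1.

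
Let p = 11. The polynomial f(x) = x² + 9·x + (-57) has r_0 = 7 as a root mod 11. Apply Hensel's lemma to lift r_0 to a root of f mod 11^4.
r_3 = 14109 (mod 14641)

Hensel: r_{i+1} = r_i − f(r_i)·(f′(r_i))^{-1} mod 11^{i+2}, f′(x) = 2x + 9. Iterate:
  r_0 = 7 (mod 11)
  r_1 = 73 (mod 121)
  r_2 = 799 (mod 1331)
  r_3 = 14109 (mod 14641)
Final: r = 14109 satisfies f(r) ≡ 0 mod 11^4.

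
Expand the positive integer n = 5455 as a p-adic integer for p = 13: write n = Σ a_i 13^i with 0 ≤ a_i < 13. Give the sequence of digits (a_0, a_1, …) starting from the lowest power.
(a_0, a_1, …) = (8, 3, 6, 2)

Repeated division by 13 gives the digits low-to-high: 5455 = 8 + 3·13^1 + 6·13^2 + 2·13^3. Digit sequence: (8, 3, 6, 2).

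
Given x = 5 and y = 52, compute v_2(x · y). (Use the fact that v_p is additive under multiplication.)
v_2(260) = 2

v_p(x) = 0 (factor: 5 = 2^0 · 5); v_p(y) = 2 (factor: 52 = 2^2 · 13). Additivity: v_p(xy) = v_p(x) + v_p(y) = 0 + 2 = 2. (Direct check: xy = 260 = 2^2 · (65).)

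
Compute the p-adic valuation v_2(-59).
v_2(-59) = 0

v_2(n) is the largest exponent k such that 2^k divides n. Factor out: -59 = -2^0 · 59. (Sign doesn't affect v_p.) So v_2(-59) = 0.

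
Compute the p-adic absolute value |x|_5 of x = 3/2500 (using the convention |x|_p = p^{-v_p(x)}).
|3/2500|_5 = 625

Step 1 — compute v_5(x) by factoring powers of 5 out of the numerator and denominator: v_5(3/2500) = -4. Step 2 — apply |x|_p = p^{-v_p(x)} = 5^{4} = 625.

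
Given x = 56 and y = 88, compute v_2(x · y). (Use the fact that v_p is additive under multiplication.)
v_2(4928) = 6

v_p(x) = 3 (factor: 56 = 2^3 · 7); v_p(y) = 3 (factor: 88 = 2^3 · 11). Additivity: v_p(xy) = v_p(x) + v_p(y) = 3 + 3 = 6. (Direct check: xy = 4928 = 2^6 · (77).)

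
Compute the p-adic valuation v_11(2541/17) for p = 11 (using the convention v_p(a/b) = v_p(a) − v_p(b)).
v_11(2541/17) = 2

Factor powers of 11 from the numerator and denominator of the reduced fraction: 2541 = 11^2 · 21 and 17 = 11^0 · 17. Apply v_p(a/b) = v_p(a) − v_p(b): v_11(2541/17) = 2 − 0 = 2.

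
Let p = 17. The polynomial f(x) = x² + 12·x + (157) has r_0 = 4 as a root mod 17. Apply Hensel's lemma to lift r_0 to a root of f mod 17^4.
r_3 = 51854 (mod 83521)

Hensel: r_{i+1} = r_i − f(r_i)·(f′(r_i))^{-1} mod 17^{i+2}, f′(x) = 2x + 12. Iterate:
  r_0 = 4 (mod 17)
  r_1 = 123 (mod 289)
  r_2 = 2724 (mod 4913)
  r_3 = 51854 (mod 83521)
Final: r = 51854 satisfies f(r) ≡ 0 mod 17^4.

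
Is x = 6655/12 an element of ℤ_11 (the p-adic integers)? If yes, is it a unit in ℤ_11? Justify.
x ∈ ℤ_11 but not a unit; v_11(x) = 3 > 0

ℤ_11 = {x ∈ ℚ_11 : v_11(x) ≥ 0} and ℤ_11^× = {x ∈ ℤ_11 : v_11(x) = 0}. Here v_11(6655/12) = v_11(num) − v_11(den) = 3; compare against these criteria.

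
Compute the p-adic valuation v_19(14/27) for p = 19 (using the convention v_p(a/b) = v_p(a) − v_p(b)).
v_19(14/27) = 0

Factor powers of 19 from the numerator and denominator of the reduced fraction: 14 = 19^0 · 14 and 27 = 19^0 · 27. Apply v_p(a/b) = v_p(a) − v_p(b): v_19(14/27) = 0 − 0 = 0.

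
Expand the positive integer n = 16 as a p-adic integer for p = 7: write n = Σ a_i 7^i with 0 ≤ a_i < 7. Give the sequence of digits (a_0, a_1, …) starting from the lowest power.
(a_0, a_1, …) = (2, 2)

Repeated division by 7 gives the digits low-to-high: 16 = 2 + 2·7^1. Digit sequence: (2, 2).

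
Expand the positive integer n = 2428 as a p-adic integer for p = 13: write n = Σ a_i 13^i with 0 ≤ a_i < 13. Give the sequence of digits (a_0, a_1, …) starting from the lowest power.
(a_0, a_1, …) = (10, 4, 1, 1)

Repeated division by 13 gives the digits low-to-high: 2428 = 10 + 4·13^1 + 1·13^2 + 1·13^3. Digit sequence: (10, 4, 1, 1).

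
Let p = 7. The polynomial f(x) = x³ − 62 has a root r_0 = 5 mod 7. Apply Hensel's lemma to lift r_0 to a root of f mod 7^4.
r_3 = 1531 (mod 2401)

Hensel: r_{i+1} = r_i − f(r_i)/f′(r_i) mod 7^{i+2}, where f′(x) = 3x². Iterate:
  r_0 = 5 (mod 7)
  r_1 = 12 (mod 49)
  r_2 = 159 (mod 343)
  r_3 = 1531 (mod 2401)
Final: r = 1531 with f(r) ≡ 0 mod 7^4.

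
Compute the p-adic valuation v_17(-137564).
v_17(-137564) = 3

v_17(n) is the largest exponent k such that 17^k divides n. Factor out: -137564 = -17^3 · 28. (Sign doesn't affect v_p.) So v_17(-137564) = 3.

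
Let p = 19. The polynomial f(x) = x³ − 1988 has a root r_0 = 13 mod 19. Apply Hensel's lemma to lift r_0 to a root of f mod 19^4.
r_3 = 81694 (mod 130321)

Hensel: r_{i+1} = r_i − f(r_i)/f′(r_i) mod 19^{i+2}, where f′(x) = 3x². Iterate:
  r_0 = 13 (mod 19)
  r_1 = 108 (mod 361)
  r_2 = 6245 (mod 6859)
  r_3 = 81694 (mod 130321)
Final: r = 81694 with f(r) ≡ 0 mod 19^4.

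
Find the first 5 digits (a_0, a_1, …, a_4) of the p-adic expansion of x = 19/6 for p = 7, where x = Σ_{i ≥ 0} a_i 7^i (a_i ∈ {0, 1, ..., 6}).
(a_0, …, a_4) = (2, 6, 5, 5, 5)

v_7(19/6) = 0 (numerator and denominator both coprime to 7), so x ∈ ℤ_7^×. Compute digits iteratively via a_i = x_i mod 7, x_{i+1} = (x_i − a_i)/7, with x_0 = x:
  x_0 = 19/6;  a_0 = 2;  x_1 = (x_0 − 2)/7 = 1/6
  x_1 = 1/6;  a_1 = 6;  x_2 = (x_1 − 6)/7 = -5/6
  x_2 = -5/6;  a_2 = 5;  x_3 = (x_2 − 5)/7 = -5/6
  x_3 = -5/6;  a_3 = 5;  x_4 = (x_3 − 5)/7 = -5/6
  x_4 = -5/6;  a_4 = 5;  x_5 = (x_4 − 5)/7 = -5/6
Digits: (2, 6, 5, 5, 5).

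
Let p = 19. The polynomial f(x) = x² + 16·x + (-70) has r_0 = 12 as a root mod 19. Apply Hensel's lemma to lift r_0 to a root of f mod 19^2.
r_1 = 240 (mod 361)

Hensel: r_{i+1} = r_i − f(r_i)·(f′(r_i))^{-1} mod 19^{i+2}, f′(x) = 2x + 16. Iterate:
  r_0 = 12 (mod 19)
  r_1 = 240 (mod 361)
Final: r = 240 satisfies f(r) ≡ 0 mod 19^2.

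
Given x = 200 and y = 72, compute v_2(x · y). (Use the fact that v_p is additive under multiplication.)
v_2(14400) = 6

v_p(x) = 3 (factor: 200 = 2^3 · 25); v_p(y) = 3 (factor: 72 = 2^3 · 9). Additivity: v_p(xy) = v_p(x) + v_p(y) = 3 + 3 = 6. (Direct check: xy = 14400 = 2^6 · (225).)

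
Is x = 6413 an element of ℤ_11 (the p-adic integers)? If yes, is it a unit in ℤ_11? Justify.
x ∈ ℤ_11 but not a unit; v_11(x) = 2 > 0

ℤ_11 = {x ∈ ℚ_11 : v_11(x) ≥ 0} and ℤ_11^× = {x ∈ ℤ_11 : v_11(x) = 0}. Here v_11(6413) = v_11(num) − v_11(den) = 2; compare against these criteria.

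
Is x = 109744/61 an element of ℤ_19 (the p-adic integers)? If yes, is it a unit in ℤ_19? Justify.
x ∈ ℤ_19 but not a unit; v_19(x) = 3 > 0

ℤ_19 = {x ∈ ℚ_19 : v_19(x) ≥ 0} and ℤ_19^× = {x ∈ ℤ_19 : v_19(x) = 0}. Here v_19(109744/61) = v_19(num) − v_19(den) = 3; compare against these criteria.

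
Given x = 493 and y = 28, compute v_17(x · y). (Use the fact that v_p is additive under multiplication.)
v_17(13804) = 1

v_p(x) = 1 (factor: 493 = 17^1 · 29); v_p(y) = 0 (factor: 28 = 17^0 · 28). Additivity: v_p(xy) = v_p(x) + v_p(y) = 1 + 0 = 1. (Direct check: xy = 13804 = 17^1 · (812).)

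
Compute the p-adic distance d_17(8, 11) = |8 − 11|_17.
d_17(8, 11) = 1

Step 1 — x − y = 8 − 11 = -3. Step 2 — v_17(-3) = 0 (factor: -3 = −(17^0 · 3); the sign does not affect v_p). Step 3 — |x − y|_17 = 17^{0} = 1.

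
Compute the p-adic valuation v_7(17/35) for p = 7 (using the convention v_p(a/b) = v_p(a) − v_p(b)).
v_7(17/35) = -1

Factor powers of 7 from the numerator and denominator of the reduced fraction: 17 = 7^0 · 17 and 35 = 7^1 · 5. Apply v_p(a/b) = v_p(a) − v_p(b): v_7(17/35) = 0 − 1 = -1.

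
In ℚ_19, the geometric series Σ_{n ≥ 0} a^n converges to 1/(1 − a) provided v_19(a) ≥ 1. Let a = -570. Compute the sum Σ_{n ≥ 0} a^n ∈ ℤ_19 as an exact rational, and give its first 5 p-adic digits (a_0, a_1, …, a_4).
Σ a^n = 1/(1 − a) = 1/571;  first 5 digits = (1, 8, 5, 8, 17)

v_19(a) = 1 ≥ 1, so the series converges in ℤ_19 to 1/(1 − a) = 1/(1 − (-570)) = 1/571. Expand this rational in ℤ_19: compute digits iteratively via d_i = x_i mod 19, x_{i+1} = (x_i − d_i)/19. The first 5 digits are (1, 8, 5, 8, 17).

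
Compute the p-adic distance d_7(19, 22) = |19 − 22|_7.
d_7(19, 22) = 1

Step 1 — x − y = 19 − 22 = -3. Step 2 — v_7(-3) = 0 (factor: -3 = −(7^0 · 3); the sign does not affect v_p). Step 3 — |x − y|_7 = 7^{0} = 1.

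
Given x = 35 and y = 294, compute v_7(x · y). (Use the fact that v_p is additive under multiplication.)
v_7(10290) = 3

v_p(x) = 1 (factor: 35 = 7^1 · 5); v_p(y) = 2 (factor: 294 = 7^2 · 6). Additivity: v_p(xy) = v_p(x) + v_p(y) = 1 + 2 = 3. (Direct check: xy = 10290 = 7^3 · (30).)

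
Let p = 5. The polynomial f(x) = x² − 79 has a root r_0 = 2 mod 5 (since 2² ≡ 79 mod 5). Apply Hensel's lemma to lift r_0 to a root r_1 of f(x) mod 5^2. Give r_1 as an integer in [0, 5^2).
r_1 = 2 (mod 25)

Hensel's recurrence: r_{i+1} = r_i − f(r_i)·(f′(r_i))^{-1} mod 5^{i+2}, with f′(x) = 2x. Iterate:
  r_0 = 2 (mod 5)
  r_1 = 2 (mod 25)
Final: r_1 = 2, and one checks f(r_1) ≡ 0 mod 5^2.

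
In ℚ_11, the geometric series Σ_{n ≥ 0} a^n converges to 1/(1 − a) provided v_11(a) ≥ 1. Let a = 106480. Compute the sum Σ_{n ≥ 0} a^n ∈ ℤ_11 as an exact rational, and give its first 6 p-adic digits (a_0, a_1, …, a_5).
Σ a^n = 1/(1 − a) = -1/106479;  first 6 digits = (1, 0, 0, 3, 7, 0)

v_11(a) = 3 ≥ 1, so the series converges in ℤ_11 to 1/(1 − a) = 1/(1 − 106480) = -1/106479. Expand this rational in ℤ_11: compute digits iteratively via d_i = x_i mod 11, x_{i+1} = (x_i − d_i)/11. The first 6 digits are (1, 0, 0, 3, 7, 0).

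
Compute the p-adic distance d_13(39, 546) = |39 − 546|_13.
d_13(39, 546) = 1/169

Step 1 — x − y = 39 − 546 = -507. Step 2 — v_13(-507) = 2 (factor: -507 = −(13^2 · 3); the sign does not affect v_p). Step 3 — |x − y|_13 = 13^{-2} = 1/169.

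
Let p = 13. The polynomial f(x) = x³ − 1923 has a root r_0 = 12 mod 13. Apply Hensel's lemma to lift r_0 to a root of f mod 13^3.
r_2 = 1598 (mod 2197)

Hensel: r_{i+1} = r_i − f(r_i)/f′(r_i) mod 13^{i+2}, where f′(x) = 3x². Iterate:
  r_0 = 12 (mod 13)
  r_1 = 77 (mod 169)
  r_2 = 1598 (mod 2197)
Final: r = 1598 with f(r) ≡ 0 mod 13^3.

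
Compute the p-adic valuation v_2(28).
v_2(28) = 2

v_2(n) is the largest exponent k such that 2^k divides n. Factor out: 28 = 2^2 · 7. (Sign doesn't affect v_p.) So v_2(28) = 2.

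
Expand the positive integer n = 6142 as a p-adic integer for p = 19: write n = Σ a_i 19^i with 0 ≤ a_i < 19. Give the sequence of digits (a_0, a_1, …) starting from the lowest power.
(a_0, a_1, …) = (5, 0, 17)

Repeated division by 19 gives the digits low-to-high: 6142 = 5 + 17·19^2. Digit sequence: (5, 0, 17).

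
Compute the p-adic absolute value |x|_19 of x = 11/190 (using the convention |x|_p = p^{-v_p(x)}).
|11/190|_19 = 19

Step 1 — compute v_19(x) by factoring powers of 19 out of the numerator and denominator: v_19(11/190) = -1. Step 2 — apply |x|_p = p^{-v_p(x)} = 19^{1} = 19.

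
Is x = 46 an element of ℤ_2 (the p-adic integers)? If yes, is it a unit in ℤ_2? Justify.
x ∈ ℤ_2 but not a unit; v_2(x) = 1 > 0

ℤ_2 = {x ∈ ℚ_2 : v_2(x) ≥ 0} and ℤ_2^× = {x ∈ ℤ_2 : v_2(x) = 0}. Here v_2(46) = v_2(num) − v_2(den) = 1; compare against these criteria.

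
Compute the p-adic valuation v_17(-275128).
v_17(-275128) = 3

v_17(n) is the largest exponent k such that 17^k divides n. Factor out: -275128 = -17^3 · 56. (Sign doesn't affect v_p.) So v_17(-275128) = 3.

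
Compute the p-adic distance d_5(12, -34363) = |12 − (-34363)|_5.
d_5(12, -34363) = 1/3125

Step 1 — x − y = 12 − (-34363) = 34375. Step 2 — v_5(34375) = 5 (factor: 34375 = (5^5 · 11); the sign does not affect v_p). Step 3 — |x − y|_5 = 5^{-5} = 1/3125.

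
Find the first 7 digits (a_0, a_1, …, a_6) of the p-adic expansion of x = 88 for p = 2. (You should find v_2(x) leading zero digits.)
(a_0, …, a_6) = (0, 0, 0, 1, 1, 0, 1)

v_2(88) = 3, so a_0 = ... = a_2 = 0. Factor out: x = 2^3 · u with u = 11 a unit in ℤ_2. Expand u iteratively via a_{v+i} = u_i mod 2, u_{i+1} = (u_i − a_{v+i})/2:
  u_0 = 11;  a_3 = 1;  u_1 = (u_0 − 1)/2 = 5
  u_1 = 5;  a_4 = 1;  u_2 = (u_1 − 1)/2 = 2
  u_2 = 2;  a_5 = 0;  u_3 = (u_2 − 0)/2 = 1
  u_3 = 1;  a_6 = 1;  u_4 = (u_3 − 1)/2 = 0
Digits: (0, 0, 0, 1, 1, 0, 1).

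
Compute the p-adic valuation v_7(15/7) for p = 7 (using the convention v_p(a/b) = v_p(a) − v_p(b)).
v_7(15/7) = -1

Factor powers of 7 from the numerator and denominator of the reduced fraction: 15 = 7^0 · 15 and 7 = 7^1 · 1. Apply v_p(a/b) = v_p(a) − v_p(b): v_7(15/7) = 0 − 1 = -1.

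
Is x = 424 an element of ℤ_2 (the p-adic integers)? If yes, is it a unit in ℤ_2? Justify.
x ∈ ℤ_2 but not a unit; v_2(x) = 3 > 0

ℤ_2 = {x ∈ ℚ_2 : v_2(x) ≥ 0} and ℤ_2^× = {x ∈ ℤ_2 : v_2(x) = 0}. Here v_2(424) = v_2(num) − v_2(den) = 3; compare against these criteria.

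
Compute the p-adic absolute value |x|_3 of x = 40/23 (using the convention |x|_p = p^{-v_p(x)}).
|40/23|_3 = 1

Step 1 — compute v_3(x) by factoring powers of 3 out of the numerator and denominator: v_3(40/23) = 0. Step 2 — apply |x|_p = p^{-v_p(x)} = 3^{0} = 1.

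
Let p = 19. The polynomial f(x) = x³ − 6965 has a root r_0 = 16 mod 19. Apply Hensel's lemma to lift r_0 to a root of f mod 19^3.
r_2 = 5925 (mod 6859)

Hensel: r_{i+1} = r_i − f(r_i)/f′(r_i) mod 19^{i+2}, where f′(x) = 3x². Iterate:
  r_0 = 16 (mod 19)
  r_1 = 149 (mod 361)
  r_2 = 5925 (mod 6859)
Final: r = 5925 with f(r) ≡ 0 mod 19^3.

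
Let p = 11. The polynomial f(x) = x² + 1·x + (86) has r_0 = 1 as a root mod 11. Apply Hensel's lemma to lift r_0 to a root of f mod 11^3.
r_2 = 375 (mod 1331)

Hensel: r_{i+1} = r_i − f(r_i)·(f′(r_i))^{-1} mod 11^{i+2}, f′(x) = 2x + 1. Iterate:
  r_0 = 1 (mod 11)
  r_1 = 12 (mod 121)
  r_2 = 375 (mod 1331)
Final: r = 375 satisfies f(r) ≡ 0 mod 11^3.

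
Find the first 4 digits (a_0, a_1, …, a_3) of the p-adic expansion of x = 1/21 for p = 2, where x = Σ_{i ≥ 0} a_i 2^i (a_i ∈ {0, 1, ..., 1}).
(a_0, …, a_3) = (1, 0, 1, 1)

v_2(1/21) = 0 (numerator and denominator both coprime to 2), so x ∈ ℤ_2^×. Compute digits iteratively via a_i = x_i mod 2, x_{i+1} = (x_i − a_i)/2, with x_0 = x:
  x_0 = 1/21;  a_0 = 1;  x_1 = (x_0 − 1)/2 = -10/21
  x_1 = -10/21;  a_1 = 0;  x_2 = (x_1 − 0)/2 = -5/21
  x_2 = -5/21;  a_2 = 1;  x_3 = (x_2 − 1)/2 = -13/21
  x_3 = -13/21;  a_3 = 1;  x_4 = (x_3 − 1)/2 = -17/21
Digits: (1, 0, 1, 1).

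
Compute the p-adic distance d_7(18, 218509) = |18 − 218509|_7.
d_7(18, 218509) = 1/16807

Step 1 — x − y = 18 − 218509 = -218491. Step 2 — v_7(-218491) = 5 (factor: -218491 = −(7^5 · 13); the sign does not affect v_p). Step 3 — |x − y|_7 = 7^{-5} = 1/16807.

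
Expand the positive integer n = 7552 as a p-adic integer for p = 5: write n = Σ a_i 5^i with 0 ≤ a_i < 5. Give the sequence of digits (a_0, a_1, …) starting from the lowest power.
(a_0, a_1, …) = (2, 0, 2, 0, 2, 2)

Repeated division by 5 gives the digits low-to-high: 7552 = 2 + 2·5^2 + 2·5^4 + 2·5^5. Digit sequence: (2, 0, 2, 0, 2, 2).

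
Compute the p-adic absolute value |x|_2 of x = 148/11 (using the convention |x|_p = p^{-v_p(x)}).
|148/11|_2 = 1/4

Step 1 — compute v_2(x) by factoring powers of 2 out of the numerator and denominator: v_2(148/11) = 2. Step 2 — apply |x|_p = p^{-v_p(x)} = 2^{-2} = 1/4.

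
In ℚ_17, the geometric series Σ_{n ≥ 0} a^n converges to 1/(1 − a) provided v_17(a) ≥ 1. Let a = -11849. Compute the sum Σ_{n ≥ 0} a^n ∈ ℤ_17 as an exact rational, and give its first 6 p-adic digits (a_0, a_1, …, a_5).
Σ a^n = 1/(1 − a) = 1/11850;  first 6 digits = (1, 0, 10, 14, 14, 13)

v_17(a) = 2 ≥ 1, so the series converges in ℤ_17 to 1/(1 − a) = 1/(1 − (-11849)) = 1/11850. Expand this rational in ℤ_17: compute digits iteratively via d_i = x_i mod 17, x_{i+1} = (x_i − d_i)/17. The first 6 digits are (1, 0, 10, 14, 14, 13).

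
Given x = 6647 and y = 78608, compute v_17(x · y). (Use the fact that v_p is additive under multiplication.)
v_17(522507376) = 5

v_p(x) = 2 (factor: 6647 = 17^2 · 23); v_p(y) = 3 (factor: 78608 = 17^3 · 16). Additivity: v_p(xy) = v_p(x) + v_p(y) = 2 + 3 = 5. (Direct check: xy = 522507376 = 17^5 · (368).)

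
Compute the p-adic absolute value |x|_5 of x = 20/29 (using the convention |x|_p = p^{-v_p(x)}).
|20/29|_5 = 1/5

Step 1 — compute v_5(x) by factoring powers of 5 out of the numerator and denominator: v_5(20/29) = 1. Step 2 — apply |x|_p = p^{-v_p(x)} = 5^{-1} = 1/5.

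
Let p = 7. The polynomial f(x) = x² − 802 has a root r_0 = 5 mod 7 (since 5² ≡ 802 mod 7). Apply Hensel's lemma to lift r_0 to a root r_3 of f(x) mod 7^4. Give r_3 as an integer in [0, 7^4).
r_3 = 852 (mod 2401)

Hensel's recurrence: r_{i+1} = r_i − f(r_i)·(f′(r_i))^{-1} mod 7^{i+2}, with f′(x) = 2x. Iterate:
  r_0 = 5 (mod 7)
  r_1 = 19 (mod 49)
  r_2 = 166 (mod 343)
  r_3 = 852 (mod 2401)
Final: r_3 = 852, and one checks f(r_3) ≡ 0 mod 7^4.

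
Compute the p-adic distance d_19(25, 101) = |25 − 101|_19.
d_19(25, 101) = 1/19

Step 1 — x − y = 25 − 101 = -76. Step 2 — v_19(-76) = 1 (factor: -76 = −(19^1 · 4); the sign does not affect v_p). Step 3 — |x − y|_19 = 19^{-1} = 1/19.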